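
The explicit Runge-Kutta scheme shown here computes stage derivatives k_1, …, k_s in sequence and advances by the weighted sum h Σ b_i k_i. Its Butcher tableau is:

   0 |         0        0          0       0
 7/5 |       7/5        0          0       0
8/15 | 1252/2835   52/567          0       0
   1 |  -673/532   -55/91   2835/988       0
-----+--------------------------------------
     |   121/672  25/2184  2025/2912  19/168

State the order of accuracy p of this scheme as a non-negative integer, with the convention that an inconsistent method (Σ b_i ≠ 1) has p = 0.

b = (121/672, 25/2184, 2025/2912, 19/168)
c = (0, 7/5, 8/15, 1)
Ac = (0, 0, 52/405, 13/19)
Σ b_i: 121/672·1 + 25/2184·1 + 2025/2912·1 + 19/168·1 = 1 ✓
b·c: 25/2184·7/5 + 2025/2912·8/15 + 19/168·1 = 1/2 ✓
b·c²: 25/2184·49/25 + 2025/2912·64/225 + 19/168·1 = 1/3 ✓
b·Ac: 2025/2912·52/405 + 19/168·13/19 = 1/6 ✓
b·c³: 25/2184·343/125 + 2025/2912·512/3375 + 19/168·1 = 1/4 ✓
b·(c∘Ac): 2025/2912·416/6075 + 19/168·13/19 = 1/8 ✓
b·Ac²: 2025/2912·364/2025 + 19/168·(-7/19) = 1/12 ✓
b·A²c: 19/168·7/19 = 1/24 ✓; 4 stages ⇒ order 4.

4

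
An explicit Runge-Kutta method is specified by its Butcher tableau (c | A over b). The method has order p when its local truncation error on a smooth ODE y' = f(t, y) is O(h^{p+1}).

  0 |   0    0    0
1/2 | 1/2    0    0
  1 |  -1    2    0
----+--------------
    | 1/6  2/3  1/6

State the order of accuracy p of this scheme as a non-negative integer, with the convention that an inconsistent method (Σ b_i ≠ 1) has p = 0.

3

b = (1/6, 2/3, 1/6)
c = (0, 1/2, 1)
Ac = (0, 0, 1)
Σ b_i: 1/6·1 + 2/3·1 + 1/6·1 = 1 ✓
b·c: 2/3·1/2 + 1/6·1 = 1/2 ✓
b·c²: 2/3·1/4 + 1/6·1 = 1/3 ✓
b·Ac: 1/6·1 = 1/6 ✓; 3 stages ⇒ order 3.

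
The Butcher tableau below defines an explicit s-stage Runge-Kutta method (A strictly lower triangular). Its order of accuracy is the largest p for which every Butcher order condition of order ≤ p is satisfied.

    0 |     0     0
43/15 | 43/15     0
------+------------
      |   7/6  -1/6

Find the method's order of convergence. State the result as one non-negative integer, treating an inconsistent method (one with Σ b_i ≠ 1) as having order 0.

1

b = (7/6, -1/6)
c = (0, 43/15)
Σ b_i: 7/6·1 + (-1/6)·1 = 1 ✓
b·c: (-1/6)·43/15 = -43/90 ≠ 1/2 ⇒ order 1.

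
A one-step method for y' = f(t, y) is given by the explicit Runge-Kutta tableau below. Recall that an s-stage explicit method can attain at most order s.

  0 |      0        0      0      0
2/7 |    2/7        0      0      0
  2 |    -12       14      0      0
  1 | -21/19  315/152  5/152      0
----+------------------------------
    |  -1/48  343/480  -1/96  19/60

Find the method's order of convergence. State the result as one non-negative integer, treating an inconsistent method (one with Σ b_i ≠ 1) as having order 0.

b = (-1/48, 343/480, -1/96, 19/60)
c = (0, 2/7, 2, 1)
Ac = (0, 0, 4, 25/38)
Σ b_i: (-1/48)·1 + 343/480·1 + (-1/96)·1 + 19/60·1 = 1 ✓
b·c: 343/480·2/7 + (-1/96)·2 + 19/60·1 = 1/2 ✓
b·c²: 343/480·4/49 + (-1/96)·4 + 19/60·1 = 1/3 ✓
b·Ac: (-1/96)·4 + 19/60·25/38 = 1/6 ✓
b·c³: 343/480·8/343 + (-1/96)·8 + 19/60·1 = 1/4 ✓
b·(c∘Ac): (-1/96)·8 + 19/60·25/38 = 1/8 ✓
b·Ac²: (-1/96)·8/7 + 19/60·40/133 = 1/12 ✓
b·A²c: 19/60·5/38 = 1/24 ✓; 4 stages ⇒ order 4.

4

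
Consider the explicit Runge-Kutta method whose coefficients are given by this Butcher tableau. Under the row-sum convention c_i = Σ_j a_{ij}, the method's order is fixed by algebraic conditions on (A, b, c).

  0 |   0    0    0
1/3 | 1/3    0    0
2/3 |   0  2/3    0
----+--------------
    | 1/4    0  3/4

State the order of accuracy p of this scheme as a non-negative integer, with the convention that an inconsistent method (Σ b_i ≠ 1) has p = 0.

b = (1/4, 0, 3/4)
c = (0, 1/3, 2/3)
Ac = (0, 0, 2/9)
Σ b_i: 1/4·1 + 3/4·1 = 1 ✓
b·c: 3/4·2/3 = 1/2 ✓
b·c²: 3/4·4/9 = 1/3 ✓
b·Ac: 3/4·2/9 = 1/6 ✓; 3 stages ⇒ order 3.

3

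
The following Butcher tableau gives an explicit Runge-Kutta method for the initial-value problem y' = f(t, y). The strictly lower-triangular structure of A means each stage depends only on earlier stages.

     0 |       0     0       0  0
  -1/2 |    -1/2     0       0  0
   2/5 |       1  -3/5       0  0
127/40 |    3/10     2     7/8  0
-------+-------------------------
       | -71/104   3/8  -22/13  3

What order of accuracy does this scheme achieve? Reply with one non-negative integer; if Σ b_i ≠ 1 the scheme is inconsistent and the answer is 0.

1

b = (-71/104, 3/8, -22/13, 3)
c = (0, -1/2, 2/5, 127/40)
Ac = (0, 0, 3/10, -13/20)
Σ b_i: (-71/104)·1 + 3/8·1 + (-22/13)·1 + 3·1 = 1 ✓
b·c: 3/8·(-1/2) + (-22/13)·2/5 + 3·127/40 = 9007/1040 ≠ 1/2 ⇒ order 1.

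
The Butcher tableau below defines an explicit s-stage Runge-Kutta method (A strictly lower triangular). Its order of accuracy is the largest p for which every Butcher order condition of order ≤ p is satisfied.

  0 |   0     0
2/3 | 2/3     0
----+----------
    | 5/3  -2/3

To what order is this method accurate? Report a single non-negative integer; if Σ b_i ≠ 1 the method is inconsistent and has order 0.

b = (5/3, -2/3)
c = (0, 2/3)
Σ b_i: 5/3·1 + (-2/3)·1 = 1 ✓
b·c: (-2/3)·2/3 = -4/9 ≠ 1/2 ⇒ order 1.

1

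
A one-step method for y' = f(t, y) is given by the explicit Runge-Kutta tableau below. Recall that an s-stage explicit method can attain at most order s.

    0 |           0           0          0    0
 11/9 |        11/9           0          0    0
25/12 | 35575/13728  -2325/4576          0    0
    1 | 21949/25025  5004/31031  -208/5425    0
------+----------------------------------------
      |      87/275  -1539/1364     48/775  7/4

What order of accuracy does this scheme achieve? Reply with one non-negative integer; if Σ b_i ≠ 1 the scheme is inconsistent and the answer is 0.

4

b = (87/275, -1539/1364, 48/775, 7/4)
c = (0, 11/9, 25/12, 1)
Ac = (0, 0, -775/1248, 32/273)
Σ b_i: 87/275·1 + (-1539/1364)·1 + 48/775·1 + 7/4·1 = 1 ✓
b·c: (-1539/1364)·11/9 + 48/775·25/12 + 7/4·1 = 1/2 ✓
b·c²: (-1539/1364)·121/81 + 48/775·625/144 + 7/4·1 = 1/3 ✓
b·Ac: 48/775·(-775/1248) + 7/4·32/273 = 1/6 ✓
b·c³: (-1539/1364)·1331/729 + 48/775·15625/1728 + 7/4·1 = 1/4 ✓
b·(c∘Ac): 48/775·(-19375/14976) + 7/4·32/273 = 1/8 ✓
b·Ac²: 48/775·(-8525/11232) + 7/4·61/819 = 1/12 ✓
b·A²c: 7/4·1/42 = 1/24 ✓; 4 stages ⇒ order 4.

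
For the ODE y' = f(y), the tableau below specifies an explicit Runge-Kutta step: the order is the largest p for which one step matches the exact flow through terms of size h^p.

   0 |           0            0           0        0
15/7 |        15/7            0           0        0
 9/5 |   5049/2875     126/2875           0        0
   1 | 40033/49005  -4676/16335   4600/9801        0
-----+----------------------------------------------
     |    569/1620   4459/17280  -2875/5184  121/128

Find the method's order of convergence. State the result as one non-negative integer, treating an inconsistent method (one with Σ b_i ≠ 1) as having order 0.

4

b = (569/1620, 4459/17280, -2875/5184, 121/128)
c = (0, 15/7, 9/5, 1)
Ac = (0, 0, 54/575, 28/121)
Σ b_i: 569/1620·1 + 4459/17280·1 + (-2875/5184)·1 + 121/128·1 = 1 ✓
b·c: 4459/17280·15/7 + (-2875/5184)·9/5 + 121/128·1 = 1/2 ✓
b·c²: 4459/17280·225/49 + (-2875/5184)·81/25 + 121/128·1 = 1/3 ✓
b·Ac: (-2875/5184)·54/575 + 121/128·28/121 = 1/6 ✓
b·c³: 4459/17280·3375/343 + (-2875/5184)·729/125 + 121/128·1 = 1/4 ✓
b·(c∘Ac): (-2875/5184)·486/2875 + 121/128·28/121 = 1/8 ✓
b·Ac²: (-2875/5184)·162/805 + 121/128·524/2541 = 1/12 ✓
b·A²c: 121/128·16/363 = 1/24 ✓; 4 stages ⇒ order 4.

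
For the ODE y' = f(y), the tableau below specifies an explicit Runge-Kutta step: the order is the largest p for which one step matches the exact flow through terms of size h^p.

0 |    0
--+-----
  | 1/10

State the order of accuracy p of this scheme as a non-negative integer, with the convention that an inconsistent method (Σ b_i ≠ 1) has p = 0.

b = (1/10)
c = (0)
Σ b_i: 1/10·1 = 1/10 ≠ 1 ⇒ order 0.

0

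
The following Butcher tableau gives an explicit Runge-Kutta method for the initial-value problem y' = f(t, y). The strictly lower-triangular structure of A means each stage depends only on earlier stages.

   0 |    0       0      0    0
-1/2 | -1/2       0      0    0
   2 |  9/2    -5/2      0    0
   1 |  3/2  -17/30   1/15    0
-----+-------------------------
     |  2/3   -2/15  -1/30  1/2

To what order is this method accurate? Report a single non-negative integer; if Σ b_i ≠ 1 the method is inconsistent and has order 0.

b = (2/3, -2/15, -1/30, 1/2)
c = (0, -1/2, 2, 1)
Ac = (0, 0, 5/4, 5/12)
Σ b_i: 2/3·1 + (-2/15)·1 + (-1/30)·1 + 1/2·1 = 1 ✓
b·c: (-2/15)·(-1/2) + (-1/30)·2 + 1/2·1 = 1/2 ✓
b·c²: (-2/15)·1/4 + (-1/30)·4 + 1/2·1 = 1/3 ✓
b·Ac: (-1/30)·5/4 + 1/2·5/12 = 1/6 ✓
b·c³: (-2/15)·(-1/8) + (-1/30)·8 + 1/2·1 = 1/4 ✓
b·(c∘Ac): (-1/30)·5/2 + 1/2·5/12 = 1/8 ✓
b·Ac²: (-1/30)·(-5/8) + 1/2·1/8 = 1/12 ✓
b·A²c: 1/2·1/12 = 1/24 ✓; 4 stages ⇒ order 4.

4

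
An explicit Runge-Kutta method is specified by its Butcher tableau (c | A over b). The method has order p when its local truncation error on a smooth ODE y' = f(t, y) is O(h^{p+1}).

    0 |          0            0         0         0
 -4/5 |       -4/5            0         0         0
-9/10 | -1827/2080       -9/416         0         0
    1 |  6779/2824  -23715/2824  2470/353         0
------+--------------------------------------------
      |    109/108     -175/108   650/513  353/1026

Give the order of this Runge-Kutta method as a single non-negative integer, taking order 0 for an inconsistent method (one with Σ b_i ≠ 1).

4

b = (109/108, -175/108, 650/513, 353/1026)
c = (0, -4/5, -9/10, 1)
Ac = (0, 0, 9/520, 297/706)
Σ b_i: 109/108·1 + (-175/108)·1 + 650/513·1 + 353/1026·1 = 1 ✓
b·c: (-175/108)·(-4/5) + 650/513·(-9/10) + 353/1026·1 = 1/2 ✓
b·c²: (-175/108)·16/25 + 650/513·81/100 + 353/1026·1 = 1/3 ✓
b·Ac: 650/513·9/520 + 353/1026·297/706 = 1/6 ✓
b·c³: (-175/108)·(-64/125) + 650/513·(-729/1000) + 353/1026·1 = 1/4 ✓
b·(c∘Ac): 650/513·(-81/5200) + 353/1026·297/706 = 1/8 ✓
b·Ac²: 650/513·(-9/650) + 353/1026·207/706 = 1/12 ✓
b·A²c: 353/1026·171/1412 = 1/24 ✓; 4 stages ⇒ order 4.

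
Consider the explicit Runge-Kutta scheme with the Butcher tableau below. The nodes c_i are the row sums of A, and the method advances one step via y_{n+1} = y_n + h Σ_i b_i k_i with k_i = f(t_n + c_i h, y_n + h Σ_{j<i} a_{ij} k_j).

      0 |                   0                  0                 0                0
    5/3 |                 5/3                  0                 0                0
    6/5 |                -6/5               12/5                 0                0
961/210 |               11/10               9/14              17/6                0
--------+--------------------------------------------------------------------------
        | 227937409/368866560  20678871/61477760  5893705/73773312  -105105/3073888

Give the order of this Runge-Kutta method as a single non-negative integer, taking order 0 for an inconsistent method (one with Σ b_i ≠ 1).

b = (227937409/368866560, 20678871/61477760, 5893705/73773312, -105105/3073888)
c = (0, 5/3, 6/5, 961/210)
Ac = (0, 0, 4, 313/70)
Σ b_i: 227937409/368866560·1 + 20678871/61477760·1 + 5893705/73773312·1 + (-105105/3073888)·1 = 1 ✓
b·c: 20678871/61477760·5/3 + 5893705/73773312·6/5 + (-105105/3073888)·961/210 = 1/2 ✓
b·c²: 20678871/61477760·25/9 + 5893705/73773312·36/25 + (-105105/3073888)·923521/44100 = 1/3 ✓
b·Ac: 5893705/73773312·4 + (-105105/3073888)·313/70 = 1/6 ✓
b·c³: 20678871/61477760·125/27 + 5893705/73773312·216/125 + (-105105/3073888)·887503681/9261000 = -20417627819/12910329600 ≠ 1/4 ⇒ order 3.
b·(c∘Ac): 5893705/73773312·24/5 + (-105105/3073888)·300793/14700 = -19438579/61477760 ≠ 1/8
b·Ac²: 5893705/73773312·20/3 + (-105105/3073888)·2053/350 = 45928097/138324960 ≠ 1/12
b·A²c: (-105105/3073888)·34/3 = -595595/1536944 ≠ 1/24

3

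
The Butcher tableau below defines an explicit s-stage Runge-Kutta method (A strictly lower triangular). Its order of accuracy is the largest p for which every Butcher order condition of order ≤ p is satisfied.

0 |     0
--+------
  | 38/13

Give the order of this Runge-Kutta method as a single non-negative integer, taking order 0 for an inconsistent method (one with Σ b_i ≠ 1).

0

b = (38/13)
c = (0)
Σ b_i: 38/13·1 = 38/13 ≠ 1 ⇒ order 0.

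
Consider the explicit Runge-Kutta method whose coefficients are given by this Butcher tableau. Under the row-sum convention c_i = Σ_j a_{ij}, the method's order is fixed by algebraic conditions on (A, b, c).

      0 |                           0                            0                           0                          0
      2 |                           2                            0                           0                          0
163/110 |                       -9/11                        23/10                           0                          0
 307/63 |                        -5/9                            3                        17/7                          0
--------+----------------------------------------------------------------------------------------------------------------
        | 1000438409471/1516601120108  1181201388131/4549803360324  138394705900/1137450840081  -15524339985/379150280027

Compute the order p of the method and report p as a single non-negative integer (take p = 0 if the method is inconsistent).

b = (1000438409471/1516601120108, 1181201388131/4549803360324, 138394705900/1137450840081, -15524339985/379150280027)
c = (0, 2, 163/110, 307/63)
Ac = (0, 0, 23/5, 7391/770)
Σ b_i: 1000438409471/1516601120108·1 + 1181201388131/4549803360324·1 + 138394705900/1137450840081·1 + (-15524339985/379150280027)·1 = 1 ✓
b·c: 1181201388131/4549803360324·2 + 138394705900/1137450840081·163/110 + (-15524339985/379150280027)·307/63 = 1/2 ✓
b·c²: 1181201388131/4549803360324·4 + 138394705900/1137450840081·26569/12100 + (-15524339985/379150280027)·94249/3969 = 1/3 ✓
b·Ac: 138394705900/1137450840081·23/5 + (-15524339985/379150280027)·7391/770 = 1/6 ✓
b·c³: 1181201388131/4549803360324·8 + 138394705900/1137450840081·4330747/1331000 + (-15524339985/379150280027)·28934443/250047 = -17855416922811371/7882534321761330 ≠ 1/4 ⇒ order 3.
b·(c∘Ac): 138394705900/1137450840081·3749/550 + (-15524339985/379150280027)·2269037/48510 = -2470173692693/2274901680162 ≠ 1/8
b·Ac²: 138394705900/1137450840081·46/5 + (-15524339985/379150280027)·1468073/84700 = 102519733769141/250239184817820 ≠ 1/12
b·A²c: (-15524339985/379150280027)·391/35 = -173429055261/379150280027 ≠ 1/24

3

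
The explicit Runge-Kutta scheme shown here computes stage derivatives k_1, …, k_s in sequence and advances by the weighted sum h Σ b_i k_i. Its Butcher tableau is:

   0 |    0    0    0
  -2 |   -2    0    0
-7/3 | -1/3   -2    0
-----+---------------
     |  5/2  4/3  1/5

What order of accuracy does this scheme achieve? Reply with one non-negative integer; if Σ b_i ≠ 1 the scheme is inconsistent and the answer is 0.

b = (5/2, 4/3, 1/5)
c = (0, -2, -7/3)
Ac = (0, 0, 4)
Σ b_i: 5/2·1 + 4/3·1 + 1/5·1 = 121/30 ≠ 1 ⇒ order 0.

0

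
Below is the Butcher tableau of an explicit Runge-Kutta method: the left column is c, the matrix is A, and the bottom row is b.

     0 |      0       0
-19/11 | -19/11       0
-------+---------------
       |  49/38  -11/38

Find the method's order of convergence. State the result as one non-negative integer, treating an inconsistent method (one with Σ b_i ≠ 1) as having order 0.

2

b = (49/38, -11/38)
c = (0, -19/11)
Σ b_i: 49/38·1 + (-11/38)·1 = 1 ✓
b·c: (-11/38)·(-19/11) = 1/2 ✓; 2 stages ⇒ order 2.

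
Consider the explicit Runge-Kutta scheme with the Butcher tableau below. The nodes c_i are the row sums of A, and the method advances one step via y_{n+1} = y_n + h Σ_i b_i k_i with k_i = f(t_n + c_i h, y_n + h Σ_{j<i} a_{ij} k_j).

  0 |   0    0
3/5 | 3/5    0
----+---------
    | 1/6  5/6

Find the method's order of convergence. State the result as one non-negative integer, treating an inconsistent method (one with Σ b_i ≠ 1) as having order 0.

2

b = (1/6, 5/6)
c = (0, 3/5)
Σ b_i: 1/6·1 + 5/6·1 = 1 ✓
b·c: 5/6·3/5 = 1/2 ✓; 2 stages ⇒ order 2.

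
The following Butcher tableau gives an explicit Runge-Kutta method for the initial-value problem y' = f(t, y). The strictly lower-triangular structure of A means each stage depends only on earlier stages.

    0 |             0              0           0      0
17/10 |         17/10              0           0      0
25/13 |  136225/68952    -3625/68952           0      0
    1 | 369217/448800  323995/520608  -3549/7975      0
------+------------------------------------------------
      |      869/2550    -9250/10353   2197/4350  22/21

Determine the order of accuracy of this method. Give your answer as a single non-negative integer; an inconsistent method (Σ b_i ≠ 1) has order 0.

b = (869/2550, -9250/10353, 2197/4350, 22/21)
c = (0, 17/10, 25/13, 1)
Ac = (0, 0, -725/8112, 427/2112)
Σ b_i: 869/2550·1 + (-9250/10353)·1 + 2197/4350·1 + 22/21·1 = 1 ✓
b·c: (-9250/10353)·17/10 + 2197/4350·25/13 + 22/21·1 = 1/2 ✓
b·c²: (-9250/10353)·289/100 + 2197/4350·625/169 + 22/21·1 = 1/3 ✓
b·Ac: 2197/4350·(-725/8112) + 22/21·427/2112 = 1/6 ✓
b·c³: (-9250/10353)·4913/1000 + 2197/4350·15625/2197 + 22/21·1 = 1/4 ✓
b·(c∘Ac): 2197/4350·(-18125/105456) + 22/21·427/2112 = 1/8 ✓
b·Ac²: 2197/4350·(-2465/16224) + 22/21·3227/21120 = 1/12 ✓
b·A²c: 22/21·7/176 = 1/24 ✓; 4 stages ⇒ order 4.

4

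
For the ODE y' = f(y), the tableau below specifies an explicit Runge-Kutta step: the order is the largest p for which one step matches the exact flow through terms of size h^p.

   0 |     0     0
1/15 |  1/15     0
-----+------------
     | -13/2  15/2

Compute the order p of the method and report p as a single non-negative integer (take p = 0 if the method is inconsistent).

2

b = (-13/2, 15/2)
c = (0, 1/15)
Σ b_i: (-13/2)·1 + 15/2·1 = 1 ✓
b·c: 15/2·1/15 = 1/2 ✓; 2 stages ⇒ order 2.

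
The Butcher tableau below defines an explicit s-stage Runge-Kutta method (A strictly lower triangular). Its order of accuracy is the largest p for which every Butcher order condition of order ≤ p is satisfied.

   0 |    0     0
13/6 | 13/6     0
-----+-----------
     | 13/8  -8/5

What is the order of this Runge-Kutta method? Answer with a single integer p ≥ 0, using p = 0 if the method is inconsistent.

b = (13/8, -8/5)
c = (0, 13/6)
Σ b_i: 13/8·1 + (-8/5)·1 = 1/40 ≠ 1 ⇒ order 0.

0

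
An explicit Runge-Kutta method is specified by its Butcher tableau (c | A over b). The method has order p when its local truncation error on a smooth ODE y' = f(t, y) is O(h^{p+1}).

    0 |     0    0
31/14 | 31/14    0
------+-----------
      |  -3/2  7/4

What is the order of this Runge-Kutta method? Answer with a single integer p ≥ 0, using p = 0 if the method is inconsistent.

0

b = (-3/2, 7/4)
c = (0, 31/14)
Σ b_i: (-3/2)·1 + 7/4·1 = 1/4 ≠ 1 ⇒ order 0.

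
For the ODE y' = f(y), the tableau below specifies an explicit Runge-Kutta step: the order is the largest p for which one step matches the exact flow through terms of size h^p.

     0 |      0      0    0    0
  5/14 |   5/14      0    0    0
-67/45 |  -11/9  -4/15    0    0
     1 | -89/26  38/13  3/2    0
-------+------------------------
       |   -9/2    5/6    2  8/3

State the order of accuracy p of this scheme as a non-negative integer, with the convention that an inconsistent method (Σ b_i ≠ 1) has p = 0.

1

b = (-9/2, 5/6, 2, 8/3)
c = (0, 5/14, -67/45, 1)
Ac = (0, 0, -2/21, -3247/2730)
Σ b_i: (-9/2)·1 + 5/6·1 + 2·1 + 8/3·1 = 1 ✓
b·c: 5/6·5/14 + 2·(-67/45) + 8/3·1 = -17/1260 ≠ 1/2 ⇒ order 1.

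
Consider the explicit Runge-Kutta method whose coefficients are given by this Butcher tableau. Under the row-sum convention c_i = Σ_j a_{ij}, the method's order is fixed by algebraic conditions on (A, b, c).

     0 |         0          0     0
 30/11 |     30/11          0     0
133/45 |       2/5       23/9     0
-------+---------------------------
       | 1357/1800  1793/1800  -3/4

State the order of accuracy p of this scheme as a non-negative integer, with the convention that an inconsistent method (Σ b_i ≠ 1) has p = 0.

b = (1357/1800, 1793/1800, -3/4)
c = (0, 30/11, 133/45)
Ac = (0, 0, 230/33)
Σ b_i: 1357/1800·1 + 1793/1800·1 + (-3/4)·1 = 1 ✓
b·c: 1793/1800·30/11 + (-3/4)·133/45 = 1/2 ✓
b·c²: 1793/1800·900/121 + (-3/4)·17689/2025 = 25471/29700 ≠ 1/3 ⇒ order 2.
b·Ac: (-3/4)·230/33 = -115/22 ≠ 1/6

2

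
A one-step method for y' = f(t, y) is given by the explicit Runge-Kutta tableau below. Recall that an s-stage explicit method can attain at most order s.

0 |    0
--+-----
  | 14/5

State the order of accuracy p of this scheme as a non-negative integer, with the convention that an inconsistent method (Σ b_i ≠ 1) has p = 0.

b = (14/5)
c = (0)
Σ b_i: 14/5·1 = 14/5 ≠ 1 ⇒ order 0.

0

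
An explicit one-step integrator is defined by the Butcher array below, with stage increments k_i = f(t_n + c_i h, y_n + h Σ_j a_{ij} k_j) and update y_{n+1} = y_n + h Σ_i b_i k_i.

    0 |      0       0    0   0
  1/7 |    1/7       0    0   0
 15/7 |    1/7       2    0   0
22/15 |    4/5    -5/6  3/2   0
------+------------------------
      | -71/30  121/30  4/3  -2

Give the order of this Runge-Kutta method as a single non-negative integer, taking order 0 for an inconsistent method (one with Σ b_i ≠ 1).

b = (-71/30, 121/30, 4/3, -2)
c = (0, 1/7, 15/7, 22/15)
Ac = (0, 0, 2/7, 65/21)
Σ b_i: (-71/30)·1 + 121/30·1 + 4/3·1 + (-2)·1 = 1 ✓
b·c: 121/30·1/7 + 4/3·15/7 + (-2)·22/15 = 1/2 ✓
b·c²: 121/30·1/49 + 4/3·225/49 + (-2)·484/225 = 5993/3150 ≠ 1/3 ⇒ order 2.
b·Ac: 4/3·2/7 + (-2)·65/21 = -122/21 ≠ 1/6

2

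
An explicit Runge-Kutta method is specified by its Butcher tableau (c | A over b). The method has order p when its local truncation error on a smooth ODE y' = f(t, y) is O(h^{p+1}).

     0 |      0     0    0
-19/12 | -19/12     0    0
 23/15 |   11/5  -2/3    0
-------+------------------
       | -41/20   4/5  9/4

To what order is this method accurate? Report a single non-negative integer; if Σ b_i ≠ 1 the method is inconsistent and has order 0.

1

b = (-41/20, 4/5, 9/4)
c = (0, -19/12, 23/15)
Ac = (0, 0, 19/18)
Σ b_i: (-41/20)·1 + 4/5·1 + 9/4·1 = 1 ✓
b·c: 4/5·(-19/12) + 9/4·23/15 = 131/60 ≠ 1/2 ⇒ order 1.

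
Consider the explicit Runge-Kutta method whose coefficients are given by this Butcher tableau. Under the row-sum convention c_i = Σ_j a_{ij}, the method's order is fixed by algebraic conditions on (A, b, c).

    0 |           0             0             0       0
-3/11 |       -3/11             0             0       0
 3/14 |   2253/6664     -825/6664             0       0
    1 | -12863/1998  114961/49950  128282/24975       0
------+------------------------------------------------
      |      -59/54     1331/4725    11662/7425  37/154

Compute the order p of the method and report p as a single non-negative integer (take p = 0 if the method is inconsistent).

b = (-59/54, 1331/4725, 11662/7425, 37/154)
c = (0, -3/11, 3/14, 1)
Ac = (0, 0, 225/6664, 35/74)
Σ b_i: (-59/54)·1 + 1331/4725·1 + 11662/7425·1 + 37/154·1 = 1 ✓
b·c: 1331/4725·(-3/11) + 11662/7425·3/14 + 37/154·1 = 1/2 ✓
b·c²: 1331/4725·9/121 + 11662/7425·9/196 + 37/154·1 = 1/3 ✓
b·Ac: 11662/7425·225/6664 + 37/154·35/74 = 1/6 ✓
b·c³: 1331/4725·(-27/1331) + 11662/7425·27/2744 + 37/154·1 = 1/4 ✓
b·(c∘Ac): 11662/7425·675/93296 + 37/154·35/74 = 1/8 ✓
b·Ac²: 11662/7425·(-675/73304) + 37/154·497/1221 = 1/12 ✓
b·A²c: 37/154·77/444 = 1/24 ✓; 4 stages ⇒ order 4.

4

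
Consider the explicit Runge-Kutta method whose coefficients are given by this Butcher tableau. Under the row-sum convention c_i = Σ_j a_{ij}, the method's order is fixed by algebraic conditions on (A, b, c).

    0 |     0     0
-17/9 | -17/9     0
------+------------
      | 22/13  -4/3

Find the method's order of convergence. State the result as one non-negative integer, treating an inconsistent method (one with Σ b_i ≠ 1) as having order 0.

0

b = (22/13, -4/3)
c = (0, -17/9)
Σ b_i: 22/13·1 + (-4/3)·1 = 14/39 ≠ 1 ⇒ order 0.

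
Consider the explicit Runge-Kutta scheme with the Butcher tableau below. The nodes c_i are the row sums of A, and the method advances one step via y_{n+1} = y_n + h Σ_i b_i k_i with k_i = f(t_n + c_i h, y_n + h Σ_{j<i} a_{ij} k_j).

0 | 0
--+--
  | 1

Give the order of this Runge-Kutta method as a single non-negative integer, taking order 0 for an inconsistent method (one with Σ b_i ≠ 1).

1

b = (1)
c = (0)
Σ b_i: 1·1 = 1 ✓; 1 stage ⇒ order 1.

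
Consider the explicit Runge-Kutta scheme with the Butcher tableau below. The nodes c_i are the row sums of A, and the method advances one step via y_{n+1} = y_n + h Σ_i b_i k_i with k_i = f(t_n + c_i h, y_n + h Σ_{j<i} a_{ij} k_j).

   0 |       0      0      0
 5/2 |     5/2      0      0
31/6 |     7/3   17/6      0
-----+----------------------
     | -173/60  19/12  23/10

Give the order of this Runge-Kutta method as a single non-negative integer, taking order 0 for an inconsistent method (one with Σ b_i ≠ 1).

b = (-173/60, 19/12, 23/10)
c = (0, 5/2, 31/6)
Ac = (0, 0, 85/12)
Σ b_i: (-173/60)·1 + 19/12·1 + 23/10·1 = 1 ✓
b·c: 19/12·5/2 + 23/10·31/6 = 1901/120 ≠ 1/2 ⇒ order 1.

1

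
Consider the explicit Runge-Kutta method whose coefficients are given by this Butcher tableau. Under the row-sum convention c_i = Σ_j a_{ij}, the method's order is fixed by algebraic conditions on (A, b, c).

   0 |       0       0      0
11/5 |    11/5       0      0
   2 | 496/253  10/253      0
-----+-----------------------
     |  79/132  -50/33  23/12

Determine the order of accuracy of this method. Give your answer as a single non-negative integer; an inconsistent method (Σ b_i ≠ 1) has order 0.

3

b = (79/132, -50/33, 23/12)
c = (0, 11/5, 2)
Ac = (0, 0, 2/23)
Σ b_i: 79/132·1 + (-50/33)·1 + 23/12·1 = 1 ✓
b·c: (-50/33)·11/5 + 23/12·2 = 1/2 ✓
b·c²: (-50/33)·121/25 + 23/12·4 = 1/3 ✓
b·Ac: 23/12·2/23 = 1/6 ✓; 3 stages ⇒ order 3.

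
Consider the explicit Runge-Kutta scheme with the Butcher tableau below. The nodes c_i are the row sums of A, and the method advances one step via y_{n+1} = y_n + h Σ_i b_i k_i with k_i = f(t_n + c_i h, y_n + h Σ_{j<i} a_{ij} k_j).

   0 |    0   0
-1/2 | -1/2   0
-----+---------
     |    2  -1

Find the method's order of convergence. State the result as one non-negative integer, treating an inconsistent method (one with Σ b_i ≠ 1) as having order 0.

b = (2, -1)
c = (0, -1/2)
Σ b_i: 2·1 + (-1)·1 = 1 ✓
b·c: (-1)·(-1/2) = 1/2 ✓; 2 stages ⇒ order 2.

2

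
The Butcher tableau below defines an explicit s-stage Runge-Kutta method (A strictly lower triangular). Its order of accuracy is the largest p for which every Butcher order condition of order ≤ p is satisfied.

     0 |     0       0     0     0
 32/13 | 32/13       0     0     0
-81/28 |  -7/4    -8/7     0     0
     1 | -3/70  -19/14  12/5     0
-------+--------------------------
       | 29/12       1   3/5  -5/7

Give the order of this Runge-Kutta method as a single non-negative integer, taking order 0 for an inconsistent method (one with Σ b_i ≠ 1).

b = (29/12, 1, 3/5, -5/7)
c = (0, 32/13, -81/28, 1)
Ac = (0, 0, -256/91, -4679/455)
Σ b_i: 29/12·1 + 1·1 + 3/5·1 + (-5/7)·1 = 1387/420 ≠ 1 ⇒ order 0.

0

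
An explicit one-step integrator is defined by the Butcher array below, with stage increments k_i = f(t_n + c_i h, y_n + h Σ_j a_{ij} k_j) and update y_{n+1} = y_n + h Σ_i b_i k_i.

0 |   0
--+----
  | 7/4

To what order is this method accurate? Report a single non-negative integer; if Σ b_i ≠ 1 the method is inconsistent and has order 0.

b = (7/4)
c = (0)
Σ b_i: 7/4·1 = 7/4 ≠ 1 ⇒ order 0.

0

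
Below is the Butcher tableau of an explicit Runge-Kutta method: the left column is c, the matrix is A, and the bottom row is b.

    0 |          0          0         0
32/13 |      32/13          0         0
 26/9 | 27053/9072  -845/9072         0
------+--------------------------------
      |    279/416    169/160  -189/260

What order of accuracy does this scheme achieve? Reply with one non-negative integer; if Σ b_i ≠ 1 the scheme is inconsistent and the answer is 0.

b = (279/416, 169/160, -189/260)
c = (0, 32/13, 26/9)
Ac = (0, 0, -130/567)
Σ b_i: 279/416·1 + 169/160·1 + (-189/260)·1 = 1 ✓
b·c: 169/160·32/13 + (-189/260)·26/9 = 1/2 ✓
b·c²: 169/160·1024/169 + (-189/260)·676/81 = 1/3 ✓
b·Ac: (-189/260)·(-130/567) = 1/6 ✓; 3 stages ⇒ order 3.

3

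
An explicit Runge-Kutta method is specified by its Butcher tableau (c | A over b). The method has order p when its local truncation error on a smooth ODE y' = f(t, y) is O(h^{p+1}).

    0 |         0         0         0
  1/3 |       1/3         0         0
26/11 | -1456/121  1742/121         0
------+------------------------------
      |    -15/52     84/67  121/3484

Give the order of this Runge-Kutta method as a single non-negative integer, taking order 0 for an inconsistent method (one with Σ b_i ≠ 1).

3

b = (-15/52, 84/67, 121/3484)
c = (0, 1/3, 26/11)
Ac = (0, 0, 1742/363)
Σ b_i: (-15/52)·1 + 84/67·1 + 121/3484·1 = 1 ✓
b·c: 84/67·1/3 + 121/3484·26/11 = 1/2 ✓
b·c²: 84/67·1/9 + 121/3484·676/121 = 1/3 ✓
b·Ac: 121/3484·1742/363 = 1/6 ✓; 3 stages ⇒ order 3.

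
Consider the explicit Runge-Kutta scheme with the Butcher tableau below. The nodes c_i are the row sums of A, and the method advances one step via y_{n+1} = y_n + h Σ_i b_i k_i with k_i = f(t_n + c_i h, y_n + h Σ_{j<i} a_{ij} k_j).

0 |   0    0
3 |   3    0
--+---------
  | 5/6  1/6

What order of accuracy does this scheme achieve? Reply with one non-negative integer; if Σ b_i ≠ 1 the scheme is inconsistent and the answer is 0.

b = (5/6, 1/6)
c = (0, 3)
Σ b_i: 5/6·1 + 1/6·1 = 1 ✓
b·c: 1/6·3 = 1/2 ✓; 2 stages ⇒ order 2.

2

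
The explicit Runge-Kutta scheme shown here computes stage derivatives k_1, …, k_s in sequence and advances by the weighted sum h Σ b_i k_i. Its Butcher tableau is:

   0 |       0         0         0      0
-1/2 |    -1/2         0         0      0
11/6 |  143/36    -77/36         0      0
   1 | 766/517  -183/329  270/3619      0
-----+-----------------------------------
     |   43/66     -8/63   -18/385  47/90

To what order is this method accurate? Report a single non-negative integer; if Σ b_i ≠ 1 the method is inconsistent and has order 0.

4

b = (43/66, -8/63, -18/385, 47/90)
c = (0, -1/2, 11/6, 1)
Ac = (0, 0, 77/72, 39/94)
Σ b_i: 43/66·1 + (-8/63)·1 + (-18/385)·1 + 47/90·1 = 1 ✓
b·c: (-8/63)·(-1/2) + (-18/385)·11/6 + 47/90·1 = 1/2 ✓
b·c²: (-8/63)·1/4 + (-18/385)·121/36 + 47/90·1 = 1/3 ✓
b·Ac: (-18/385)·77/72 + 47/90·39/94 = 1/6 ✓
b·c³: (-8/63)·(-1/8) + (-18/385)·1331/216 + 47/90·1 = 1/4 ✓
b·(c∘Ac): (-18/385)·847/432 + 47/90·39/94 = 1/8 ✓
b·Ac²: (-18/385)·(-77/144) + 47/90·21/188 = 1/12 ✓
b·A²c: 47/90·15/188 = 1/24 ✓; 4 stages ⇒ order 4.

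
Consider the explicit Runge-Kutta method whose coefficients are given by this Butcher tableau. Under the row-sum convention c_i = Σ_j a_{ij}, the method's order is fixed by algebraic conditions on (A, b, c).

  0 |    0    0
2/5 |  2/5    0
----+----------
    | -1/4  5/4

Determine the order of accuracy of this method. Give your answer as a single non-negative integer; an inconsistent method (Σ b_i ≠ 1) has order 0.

2

b = (-1/4, 5/4)
c = (0, 2/5)
Σ b_i: (-1/4)·1 + 5/4·1 = 1 ✓
b·c: 5/4·2/5 = 1/2 ✓; 2 stages ⇒ order 2.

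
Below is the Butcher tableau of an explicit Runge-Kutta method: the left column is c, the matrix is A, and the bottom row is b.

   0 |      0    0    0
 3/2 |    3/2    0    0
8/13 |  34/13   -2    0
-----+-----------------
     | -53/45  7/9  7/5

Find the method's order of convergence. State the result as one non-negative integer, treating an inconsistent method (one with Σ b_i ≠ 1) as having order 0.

b = (-53/45, 7/9, 7/5)
c = (0, 3/2, 8/13)
Ac = (0, 0, -3)
Σ b_i: (-53/45)·1 + 7/9·1 + 7/5·1 = 1 ✓
b·c: 7/9·3/2 + 7/5·8/13 = 791/390 ≠ 1/2 ⇒ order 1.

1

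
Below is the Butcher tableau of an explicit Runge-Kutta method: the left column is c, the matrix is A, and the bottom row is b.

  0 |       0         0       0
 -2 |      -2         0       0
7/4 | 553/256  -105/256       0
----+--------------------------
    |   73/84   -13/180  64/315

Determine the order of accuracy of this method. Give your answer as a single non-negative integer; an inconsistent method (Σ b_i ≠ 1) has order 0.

b = (73/84, -13/180, 64/315)
c = (0, -2, 7/4)
Ac = (0, 0, 105/128)
Σ b_i: 73/84·1 + (-13/180)·1 + 64/315·1 = 1 ✓
b·c: (-13/180)·(-2) + 64/315·7/4 = 1/2 ✓
b·c²: (-13/180)·4 + 64/315·49/16 = 1/3 ✓
b·Ac: 64/315·105/128 = 1/6 ✓; 3 stages ⇒ order 3.

3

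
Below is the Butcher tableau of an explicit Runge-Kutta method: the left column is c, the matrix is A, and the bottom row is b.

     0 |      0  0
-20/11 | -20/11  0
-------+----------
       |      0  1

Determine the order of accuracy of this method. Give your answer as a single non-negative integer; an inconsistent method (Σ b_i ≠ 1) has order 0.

1

b = (0, 1)
c = (0, -20/11)
Σ b_i: 1·1 = 1 ✓
b·c: 1·(-20/11) = -20/11 ≠ 1/2 ⇒ order 1.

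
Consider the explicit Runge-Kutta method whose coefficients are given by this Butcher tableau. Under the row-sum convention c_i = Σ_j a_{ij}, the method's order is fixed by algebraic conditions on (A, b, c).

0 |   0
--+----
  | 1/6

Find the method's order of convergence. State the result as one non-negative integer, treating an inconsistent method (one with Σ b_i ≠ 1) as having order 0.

0

b = (1/6)
c = (0)
Σ b_i: 1/6·1 = 1/6 ≠ 1 ⇒ order 0.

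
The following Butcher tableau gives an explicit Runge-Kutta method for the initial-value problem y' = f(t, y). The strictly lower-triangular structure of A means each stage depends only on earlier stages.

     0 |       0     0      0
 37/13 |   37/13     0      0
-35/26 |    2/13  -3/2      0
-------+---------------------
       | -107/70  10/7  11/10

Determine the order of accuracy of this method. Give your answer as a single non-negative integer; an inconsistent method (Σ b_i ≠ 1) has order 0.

1

b = (-107/70, 10/7, 11/10)
c = (0, 37/13, -35/26)
Ac = (0, 0, -111/26)
Σ b_i: (-107/70)·1 + 10/7·1 + 11/10·1 = 1 ✓
b·c: 10/7·37/13 + 11/10·(-35/26) = 941/364 ≠ 1/2 ⇒ order 1.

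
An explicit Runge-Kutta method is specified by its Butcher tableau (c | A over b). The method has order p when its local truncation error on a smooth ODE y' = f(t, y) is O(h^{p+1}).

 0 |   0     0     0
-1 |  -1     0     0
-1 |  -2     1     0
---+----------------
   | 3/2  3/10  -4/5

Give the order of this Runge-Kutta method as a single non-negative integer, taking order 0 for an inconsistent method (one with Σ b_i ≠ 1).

2

b = (3/2, 3/10, -4/5)
c = (0, -1, -1)
Ac = (0, 0, -1)
Σ b_i: 3/2·1 + 3/10·1 + (-4/5)·1 = 1 ✓
b·c: 3/10·(-1) + (-4/5)·(-1) = 1/2 ✓
b·c²: 3/10·1 + (-4/5)·1 = -1/2 ≠ 1/3 ⇒ order 2.
b·Ac: (-4/5)·(-1) = 4/5 ≠ 1/6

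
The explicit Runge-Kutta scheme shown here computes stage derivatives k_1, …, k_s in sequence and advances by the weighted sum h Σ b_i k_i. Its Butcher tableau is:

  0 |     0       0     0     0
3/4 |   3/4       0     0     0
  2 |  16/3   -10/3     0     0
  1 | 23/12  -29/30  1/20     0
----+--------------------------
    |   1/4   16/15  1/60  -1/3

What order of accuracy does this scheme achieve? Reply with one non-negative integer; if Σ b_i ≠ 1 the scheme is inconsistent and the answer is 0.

4

b = (1/4, 16/15, 1/60, -1/3)
c = (0, 3/4, 2, 1)
Ac = (0, 0, -5/2, -5/8)
Σ b_i: 1/4·1 + 16/15·1 + 1/60·1 + (-1/3)·1 = 1 ✓
b·c: 16/15·3/4 + 1/60·2 + (-1/3)·1 = 1/2 ✓
b·c²: 16/15·9/16 + 1/60·4 + (-1/3)·1 = 1/3 ✓
b·Ac: 1/60·(-5/2) + (-1/3)·(-5/8) = 1/6 ✓
b·c³: 16/15·27/64 + 1/60·8 + (-1/3)·1 = 1/4 ✓
b·(c∘Ac): 1/60·(-5) + (-1/3)·(-5/8) = 1/8 ✓
b·Ac²: 1/60·(-15/8) + (-1/3)·(-11/32) = 1/12 ✓
b·A²c: (-1/3)·(-1/8) = 1/24 ✓; 4 stages ⇒ order 4.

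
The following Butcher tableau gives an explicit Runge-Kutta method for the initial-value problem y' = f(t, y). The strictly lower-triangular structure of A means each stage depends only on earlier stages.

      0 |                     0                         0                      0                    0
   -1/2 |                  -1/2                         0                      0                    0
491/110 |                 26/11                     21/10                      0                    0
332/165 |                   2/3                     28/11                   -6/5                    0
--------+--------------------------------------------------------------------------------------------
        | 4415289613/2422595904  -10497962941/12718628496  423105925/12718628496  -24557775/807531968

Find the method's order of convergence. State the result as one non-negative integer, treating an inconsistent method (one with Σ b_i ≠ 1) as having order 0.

b = (4415289613/2422595904, -10497962941/12718628496, 423105925/12718628496, -24557775/807531968)
c = (0, -1/2, 491/110, 332/165)
Ac = (0, 0, -21/20, -1823/275)
Σ b_i: 4415289613/2422595904·1 + (-10497962941/12718628496)·1 + 423105925/12718628496·1 + (-24557775/807531968)·1 = 1 ✓
b·c: (-10497962941/12718628496)·(-1/2) + 423105925/12718628496·491/110 + (-24557775/807531968)·332/165 = 1/2 ✓
b·c²: (-10497962941/12718628496)·1/4 + 423105925/12718628496·241081/12100 + (-24557775/807531968)·110224/27225 = 1/3 ✓
b·Ac: 423105925/12718628496·(-21/20) + (-24557775/807531968)·(-1823/275) = 1/6 ✓
b·c³: (-10497962941/12718628496)·(-1/8) + 423105925/12718628496·118370771/1331000 + (-24557775/807531968)·36594368/4492125 = 12373026133777/4397011565760 ≠ 1/4 ⇒ order 3.
b·(c∘Ac): 423105925/12718628496·(-10311/2200) + (-24557775/807531968)·(-605236/45375) = 66547358237/266485549440 ≠ 1/8
b·Ac²: 423105925/12718628496·21/40 + (-24557775/807531968)·(-703993/30250) = 96628000927/133242774720 ≠ 1/12
b·A²c: (-24557775/807531968)·63/50 = -61885593/1615063936 ≠ 1/24

3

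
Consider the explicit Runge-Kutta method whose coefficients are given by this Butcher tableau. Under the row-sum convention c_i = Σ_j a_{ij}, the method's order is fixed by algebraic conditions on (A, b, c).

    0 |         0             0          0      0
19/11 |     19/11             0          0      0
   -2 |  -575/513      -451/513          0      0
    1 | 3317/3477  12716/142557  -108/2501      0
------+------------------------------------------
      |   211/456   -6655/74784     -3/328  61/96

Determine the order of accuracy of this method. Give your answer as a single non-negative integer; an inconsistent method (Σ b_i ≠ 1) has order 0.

4

b = (211/456, -6655/74784, -3/328, 61/96)
c = (0, 19/11, -2, 1)
Ac = (0, 0, -41/27, 44/183)
Σ b_i: 211/456·1 + (-6655/74784)·1 + (-3/328)·1 + 61/96·1 = 1 ✓
b·c: (-6655/74784)·19/11 + (-3/328)·(-2) + 61/96·1 = 1/2 ✓
b·c²: (-6655/74784)·361/121 + (-3/328)·4 + 61/96·1 = 1/3 ✓
b·Ac: (-3/328)·(-41/27) + 61/96·44/183 = 1/6 ✓
b·c³: (-6655/74784)·6859/1331 + (-3/328)·(-8) + 61/96·1 = 1/4 ✓
b·(c∘Ac): (-3/328)·82/27 + 61/96·44/183 = 1/8 ✓
b·Ac²: (-3/328)·(-779/297) + 61/96·188/2013 = 1/12 ✓
b·A²c: 61/96·4/61 = 1/24 ✓; 4 stages ⇒ order 4.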